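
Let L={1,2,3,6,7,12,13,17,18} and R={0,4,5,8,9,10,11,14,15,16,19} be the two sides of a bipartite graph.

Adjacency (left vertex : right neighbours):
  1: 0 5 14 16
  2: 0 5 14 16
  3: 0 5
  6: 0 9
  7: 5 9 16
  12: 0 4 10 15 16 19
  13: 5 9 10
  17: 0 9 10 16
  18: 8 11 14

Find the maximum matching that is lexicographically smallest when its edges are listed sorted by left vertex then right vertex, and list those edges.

Lex-smallest maximum matching: {(1,0), (2,14), (3,5), (6,9), (7,16), (12,4), (13,10), (18,8)}

|M| = 8 (so the lex-smallest maximum matching has 8 edges)
process left vertices in ascending order; for each, take the smallest-labelled available neighbour that still permits 8 edges overall, or leave it unmatched if none does
lex-smallest matching: {1-0, 2-14, 3-5, 6-9, 7-16, 12-4, 13-10, 18-8}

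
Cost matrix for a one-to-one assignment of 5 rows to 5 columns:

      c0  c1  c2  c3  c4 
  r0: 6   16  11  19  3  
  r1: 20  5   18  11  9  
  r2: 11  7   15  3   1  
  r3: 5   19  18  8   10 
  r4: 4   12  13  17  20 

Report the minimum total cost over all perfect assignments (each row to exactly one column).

Minimum assignment cost: 29

one of 2 optimal assignments: row0→col2 (cost 11), row1→col1 (cost 5), row2→col4 (cost 1), row3→col3 (cost 8), row4→col0 (cost 4)
total = 11 + 5 + 1 + 8 + 4 = 29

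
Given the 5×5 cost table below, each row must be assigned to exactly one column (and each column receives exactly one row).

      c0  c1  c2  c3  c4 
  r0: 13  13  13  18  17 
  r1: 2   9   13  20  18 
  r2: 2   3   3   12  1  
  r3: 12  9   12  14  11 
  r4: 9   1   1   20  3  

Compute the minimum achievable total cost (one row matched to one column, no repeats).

Minimum assignment cost: 31

one of 3 optimal assignments: row0→col1 (cost 13), row1→col0 (cost 2), row2→col4 (cost 1), row3→col3 (cost 14), row4→col2 (cost 1)
total = 13 + 2 + 1 + 14 + 1 = 31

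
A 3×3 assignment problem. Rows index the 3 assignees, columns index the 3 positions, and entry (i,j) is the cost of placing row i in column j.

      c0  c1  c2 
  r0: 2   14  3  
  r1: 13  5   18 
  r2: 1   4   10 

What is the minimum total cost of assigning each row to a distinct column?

optimal assignment: row0→col2 (cost 3), row1→col1 (cost 5), row2→col0 (cost 1)
total = 3 + 5 + 1 = 9

Minimum assignment cost: 9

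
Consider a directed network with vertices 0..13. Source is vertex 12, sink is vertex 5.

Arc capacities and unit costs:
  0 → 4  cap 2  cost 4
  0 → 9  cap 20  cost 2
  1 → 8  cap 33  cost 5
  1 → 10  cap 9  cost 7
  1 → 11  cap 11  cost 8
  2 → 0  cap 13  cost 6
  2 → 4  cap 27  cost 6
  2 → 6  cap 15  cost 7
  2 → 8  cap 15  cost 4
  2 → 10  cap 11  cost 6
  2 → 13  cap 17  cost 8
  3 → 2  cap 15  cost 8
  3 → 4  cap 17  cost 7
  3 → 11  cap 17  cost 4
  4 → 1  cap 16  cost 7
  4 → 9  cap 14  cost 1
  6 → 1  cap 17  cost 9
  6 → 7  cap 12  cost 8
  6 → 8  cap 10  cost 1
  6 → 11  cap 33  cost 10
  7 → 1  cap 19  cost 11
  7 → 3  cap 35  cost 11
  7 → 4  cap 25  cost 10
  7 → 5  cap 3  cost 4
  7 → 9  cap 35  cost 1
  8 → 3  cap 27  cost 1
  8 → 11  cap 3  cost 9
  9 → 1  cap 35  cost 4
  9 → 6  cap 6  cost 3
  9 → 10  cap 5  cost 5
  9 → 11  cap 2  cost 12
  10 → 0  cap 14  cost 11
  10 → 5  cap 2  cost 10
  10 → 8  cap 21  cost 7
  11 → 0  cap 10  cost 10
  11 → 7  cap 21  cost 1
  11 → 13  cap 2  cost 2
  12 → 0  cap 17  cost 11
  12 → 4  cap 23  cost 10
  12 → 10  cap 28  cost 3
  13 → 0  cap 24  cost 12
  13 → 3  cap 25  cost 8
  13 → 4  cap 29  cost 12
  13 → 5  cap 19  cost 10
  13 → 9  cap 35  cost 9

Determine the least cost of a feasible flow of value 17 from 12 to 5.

shortest-cost path #1: 12→10→5 push 2 @ unit cost 13 (adds 26)
shortest-cost path #2: 12→10→8→3→11→7→5 push 3 @ unit cost 20 (adds 60)
shortest-cost path #3: 12→10→8→3→11→13→5 push 2 @ unit cost 27 (adds 54)
shortest-cost path #4: 12→10→8→3→2→13→5 push 10 @ unit cost 37 (adds 370)
total cost = 510

Minimum cost for 17 units: 510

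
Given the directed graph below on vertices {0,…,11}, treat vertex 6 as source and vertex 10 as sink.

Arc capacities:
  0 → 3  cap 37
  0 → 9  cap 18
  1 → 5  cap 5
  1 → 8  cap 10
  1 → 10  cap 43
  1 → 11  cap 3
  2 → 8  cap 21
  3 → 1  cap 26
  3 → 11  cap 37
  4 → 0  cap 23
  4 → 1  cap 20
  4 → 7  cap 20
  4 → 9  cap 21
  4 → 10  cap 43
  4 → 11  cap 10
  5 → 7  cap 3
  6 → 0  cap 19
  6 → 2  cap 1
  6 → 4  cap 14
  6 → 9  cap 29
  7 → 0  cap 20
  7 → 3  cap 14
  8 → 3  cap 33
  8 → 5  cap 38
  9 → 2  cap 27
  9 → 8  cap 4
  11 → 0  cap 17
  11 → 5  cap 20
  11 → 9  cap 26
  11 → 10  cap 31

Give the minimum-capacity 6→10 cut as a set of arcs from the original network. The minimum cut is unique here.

Min-cut arcs: {(2,8), (6,0), (6,4), (9,8)} (total capacity 58)

augment #1: 6→4→10 push 14
augment #2: 6→0→3→1→10 push 19
augment #3: 6→2→8→3→1→10 push 1
augment #4: 6→9→8→3→1→10 push 4
augment #5: 6→9→2→8→3→1→10 push 2
augment #6: 6→9→2→8→3→11→10 push 18
max flow = 58; residual-reachable set from 6 gives S-side
cut edges (S→T): {(2,8), (6,0), (6,4), (9,8)} total cap 58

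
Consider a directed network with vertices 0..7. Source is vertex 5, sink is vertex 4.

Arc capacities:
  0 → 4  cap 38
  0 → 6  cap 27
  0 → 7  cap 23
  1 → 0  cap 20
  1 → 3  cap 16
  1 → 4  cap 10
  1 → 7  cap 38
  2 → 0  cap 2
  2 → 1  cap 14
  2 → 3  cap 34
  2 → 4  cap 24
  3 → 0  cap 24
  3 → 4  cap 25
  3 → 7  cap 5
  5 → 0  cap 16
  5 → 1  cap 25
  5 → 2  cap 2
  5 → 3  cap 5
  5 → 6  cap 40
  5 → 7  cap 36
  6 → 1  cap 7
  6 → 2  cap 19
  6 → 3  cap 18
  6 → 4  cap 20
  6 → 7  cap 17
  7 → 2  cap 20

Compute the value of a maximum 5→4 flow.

augment #1: 5→0→4 bottleneck 16, total now 16
augment #2: 5→1→4 bottleneck 10, total now 26
augment #3: 5→2→4 bottleneck 2, total now 28
augment #4: 5→3→4 bottleneck 5, total now 33
augment #5: 5→6→4 bottleneck 20, total now 53
augment #6: 5→1→0→4 bottleneck 15, total now 68
augment #7: 5→6→2→4 bottleneck 19, total now 87
augment #8: 5→6→3→4 bottleneck 1, total now 88
augment #9: 5→7→2→4 bottleneck 3, total now 91
augment #10: 5→7→2→0→4 bottleneck 2, total now 93
augment #11: 5→7→2→3→4 bottleneck 15, total now 108

Maximum flow value: 108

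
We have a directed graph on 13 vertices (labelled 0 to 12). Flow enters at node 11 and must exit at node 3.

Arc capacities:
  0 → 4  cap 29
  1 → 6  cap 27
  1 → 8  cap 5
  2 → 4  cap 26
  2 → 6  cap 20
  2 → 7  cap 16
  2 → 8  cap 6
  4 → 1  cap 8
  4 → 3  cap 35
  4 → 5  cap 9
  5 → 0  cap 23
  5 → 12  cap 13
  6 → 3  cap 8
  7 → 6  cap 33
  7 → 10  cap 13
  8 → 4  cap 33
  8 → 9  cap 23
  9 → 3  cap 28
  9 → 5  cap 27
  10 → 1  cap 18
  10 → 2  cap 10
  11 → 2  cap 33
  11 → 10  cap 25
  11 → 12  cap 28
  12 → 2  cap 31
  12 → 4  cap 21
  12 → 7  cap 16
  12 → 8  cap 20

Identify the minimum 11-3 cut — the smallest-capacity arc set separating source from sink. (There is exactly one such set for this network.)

Min-cut arcs: {(4,3), (6,3), (8,9)} (total capacity 66)

augment #1: 11→2→4→3 push 26
augment #2: 11→2→6→3 push 7
augment #3: 11→12→4→3 push 9
augment #4: 11→10→1→6→3 push 1
augment #5: 11→12→8→9→3 push 19
augment #6: 11→10→1→8→9→3 push 4
max flow = 66; residual-reachable set from 11 gives S-side
cut edges (S→T): {(4,3), (6,3), (8,9)} total cap 66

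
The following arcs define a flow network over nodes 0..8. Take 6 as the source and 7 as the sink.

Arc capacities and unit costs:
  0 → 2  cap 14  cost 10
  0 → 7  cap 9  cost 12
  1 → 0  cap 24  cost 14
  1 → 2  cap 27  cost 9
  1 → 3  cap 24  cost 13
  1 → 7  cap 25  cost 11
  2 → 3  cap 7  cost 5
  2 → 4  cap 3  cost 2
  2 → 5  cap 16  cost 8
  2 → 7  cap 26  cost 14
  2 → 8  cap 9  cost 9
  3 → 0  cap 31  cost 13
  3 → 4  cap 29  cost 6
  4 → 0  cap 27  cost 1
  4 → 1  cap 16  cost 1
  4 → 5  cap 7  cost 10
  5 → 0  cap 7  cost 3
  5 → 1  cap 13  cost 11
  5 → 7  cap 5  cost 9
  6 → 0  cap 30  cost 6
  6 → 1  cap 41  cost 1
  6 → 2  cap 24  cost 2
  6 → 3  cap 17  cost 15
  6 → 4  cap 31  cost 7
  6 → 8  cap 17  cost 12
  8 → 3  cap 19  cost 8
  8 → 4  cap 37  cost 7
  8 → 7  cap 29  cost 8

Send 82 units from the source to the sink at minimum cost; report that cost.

Minimum cost for 82 units: 1364

shortest-cost path #1: 6→1→7 push 25 @ unit cost 12 (adds 300)
shortest-cost path #2: 6→2→7 push 24 @ unit cost 16 (adds 384)
shortest-cost path #3: 6→0→7 push 9 @ unit cost 18 (adds 162)
shortest-cost path #4: 6→8→7 push 17 @ unit cost 20 (adds 340)
shortest-cost path #5: 6→1→2→7 push 2 @ unit cost 24 (adds 48)
shortest-cost path #6: 6→4→5→7 push 5 @ unit cost 26 (adds 130)
total cost = 1364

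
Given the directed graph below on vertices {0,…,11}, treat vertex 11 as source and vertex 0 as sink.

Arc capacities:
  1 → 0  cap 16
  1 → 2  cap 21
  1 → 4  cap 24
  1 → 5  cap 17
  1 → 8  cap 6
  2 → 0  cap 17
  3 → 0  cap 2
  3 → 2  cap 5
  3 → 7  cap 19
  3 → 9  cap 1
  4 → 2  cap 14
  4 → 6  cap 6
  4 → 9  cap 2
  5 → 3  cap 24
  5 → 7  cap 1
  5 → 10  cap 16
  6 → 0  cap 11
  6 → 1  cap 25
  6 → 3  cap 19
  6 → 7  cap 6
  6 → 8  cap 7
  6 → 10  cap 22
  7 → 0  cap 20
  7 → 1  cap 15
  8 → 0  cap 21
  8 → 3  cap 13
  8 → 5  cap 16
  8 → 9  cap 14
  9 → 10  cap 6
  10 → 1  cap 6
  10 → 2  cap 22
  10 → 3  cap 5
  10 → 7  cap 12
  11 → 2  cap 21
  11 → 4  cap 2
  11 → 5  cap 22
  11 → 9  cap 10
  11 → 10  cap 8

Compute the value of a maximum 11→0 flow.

augment #1: 11→2→0 bottleneck 17, total now 17
augment #2: 11→4→6→0 bottleneck 2, total now 19
augment #3: 11→5→3→0 bottleneck 2, total now 21
augment #4: 11→5→7→0 bottleneck 1, total now 22
augment #5: 11→10→1→0 bottleneck 6, total now 28
augment #6: 11→10→7→0 bottleneck 2, total now 30
augment #7: 11→5→3→7→0 bottleneck 17, total now 47
augment #8: 11→5→3→7→1→0 bottleneck 2, total now 49
augment #9: 11→9→10→7→1→0 bottleneck 6, total now 55

Maximum flow value: 55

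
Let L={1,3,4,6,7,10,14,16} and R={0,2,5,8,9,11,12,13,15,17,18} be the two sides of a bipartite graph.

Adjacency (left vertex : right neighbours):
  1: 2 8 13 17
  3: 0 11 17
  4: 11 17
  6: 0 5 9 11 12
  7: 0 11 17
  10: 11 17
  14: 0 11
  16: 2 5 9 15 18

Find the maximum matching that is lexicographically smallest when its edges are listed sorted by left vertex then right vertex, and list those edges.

|M| = 6 (so the lex-smallest maximum matching has 6 edges)
process left vertices in ascending order; for each, take the smallest-labelled available neighbour that still permits 6 edges overall, or leave it unmatched if none does
lex-smallest matching: {1-2, 3-0, 4-11, 6-5, 7-17, 16-9}

Lex-smallest maximum matching: {(1,2), (3,0), (4,11), (6,5), (7,17), (16,9)}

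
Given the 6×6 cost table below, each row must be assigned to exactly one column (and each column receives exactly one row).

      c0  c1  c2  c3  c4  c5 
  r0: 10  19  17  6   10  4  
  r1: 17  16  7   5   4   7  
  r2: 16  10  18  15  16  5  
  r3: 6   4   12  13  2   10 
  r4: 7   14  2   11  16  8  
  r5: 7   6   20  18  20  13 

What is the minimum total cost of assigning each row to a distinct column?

Minimum assignment cost: 28

optimal assignment: row0→col3 (cost 6), row1→col4 (cost 4), row2→col5 (cost 5), row3→col1 (cost 4), row4→col2 (cost 2), row5→col0 (cost 7)
total = 6 + 4 + 5 + 4 + 2 + 7 = 28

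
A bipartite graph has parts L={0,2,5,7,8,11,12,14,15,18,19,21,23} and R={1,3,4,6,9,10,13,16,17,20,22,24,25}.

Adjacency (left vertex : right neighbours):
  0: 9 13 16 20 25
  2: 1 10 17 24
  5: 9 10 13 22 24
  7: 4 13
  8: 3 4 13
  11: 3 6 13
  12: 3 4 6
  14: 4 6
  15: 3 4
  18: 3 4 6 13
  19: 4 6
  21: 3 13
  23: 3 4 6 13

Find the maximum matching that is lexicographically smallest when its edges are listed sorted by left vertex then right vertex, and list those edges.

|M| = 7 (so the lex-smallest maximum matching has 7 edges)
process left vertices in ascending order; for each, take the smallest-labelled available neighbour that still permits 7 edges overall, or leave it unmatched if none does
lex-smallest matching: {0-9, 2-1, 5-10, 7-4, 8-3, 11-6, 18-13}

Lex-smallest maximum matching: {(0,9), (2,1), (5,10), (7,4), (8,3), (11,6), (18,13)}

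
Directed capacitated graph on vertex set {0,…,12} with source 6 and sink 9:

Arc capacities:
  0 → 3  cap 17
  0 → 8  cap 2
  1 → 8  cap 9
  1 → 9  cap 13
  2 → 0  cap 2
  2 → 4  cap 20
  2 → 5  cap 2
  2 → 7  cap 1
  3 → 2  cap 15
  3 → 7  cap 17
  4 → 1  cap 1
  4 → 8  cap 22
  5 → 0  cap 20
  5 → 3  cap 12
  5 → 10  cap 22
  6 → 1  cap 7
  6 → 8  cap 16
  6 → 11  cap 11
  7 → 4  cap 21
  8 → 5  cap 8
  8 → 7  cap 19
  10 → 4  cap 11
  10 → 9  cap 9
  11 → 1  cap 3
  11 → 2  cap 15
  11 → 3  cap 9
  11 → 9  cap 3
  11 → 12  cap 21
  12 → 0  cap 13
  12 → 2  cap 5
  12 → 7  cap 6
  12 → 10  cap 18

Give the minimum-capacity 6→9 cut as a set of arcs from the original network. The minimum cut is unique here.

Min-cut arcs: {(4,1), (6,1), (10,9), (11,1), (11,9)} (total capacity 23)

augment #1: 6→1→9 push 7
augment #2: 6→11→9 push 3
augment #3: 6→11→1→9 push 3
augment #4: 6→8→5→10→9 push 8
augment #5: 6→11→12→10→9 push 1
augment #6: 6→8→7→4→1→9 push 1
max flow = 23; residual-reachable set from 6 gives S-side
cut edges (S→T): {(4,1), (6,1), (10,9), (11,1), (11,9)} total cap 23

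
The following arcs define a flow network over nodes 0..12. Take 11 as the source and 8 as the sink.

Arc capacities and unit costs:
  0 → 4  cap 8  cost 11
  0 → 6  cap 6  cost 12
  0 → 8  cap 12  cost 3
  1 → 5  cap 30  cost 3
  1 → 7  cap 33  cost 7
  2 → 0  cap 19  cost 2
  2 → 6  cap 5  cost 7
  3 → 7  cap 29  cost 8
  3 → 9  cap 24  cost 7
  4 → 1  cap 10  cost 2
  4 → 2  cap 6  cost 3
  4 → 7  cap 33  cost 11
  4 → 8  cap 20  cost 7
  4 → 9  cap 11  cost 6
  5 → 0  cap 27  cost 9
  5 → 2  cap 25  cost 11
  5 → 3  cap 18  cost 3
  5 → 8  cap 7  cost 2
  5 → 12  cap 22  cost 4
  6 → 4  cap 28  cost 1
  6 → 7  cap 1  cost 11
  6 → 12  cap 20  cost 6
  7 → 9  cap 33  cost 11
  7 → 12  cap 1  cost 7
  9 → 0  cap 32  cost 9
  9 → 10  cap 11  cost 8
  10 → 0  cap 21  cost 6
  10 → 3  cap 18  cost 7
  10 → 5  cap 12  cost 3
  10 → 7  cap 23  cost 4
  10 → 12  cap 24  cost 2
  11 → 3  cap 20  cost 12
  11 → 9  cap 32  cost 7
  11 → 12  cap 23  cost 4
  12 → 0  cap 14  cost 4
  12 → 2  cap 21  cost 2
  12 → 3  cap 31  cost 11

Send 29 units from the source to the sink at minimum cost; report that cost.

shortest-cost path #1: 11→12→0→8 push 12 @ unit cost 11 (adds 132)
shortest-cost path #2: 11→9→10→5→8 push 7 @ unit cost 20 (adds 140)
shortest-cost path #3: 11→12→2→6→4→8 push 5 @ unit cost 21 (adds 105)
shortest-cost path #4: 11→12→0→4→8 push 2 @ unit cost 26 (adds 52)
shortest-cost path #5: 11→12→2→0→4→8 push 3 @ unit cost 26 (adds 78)
total cost = 507

Minimum cost for 29 units: 507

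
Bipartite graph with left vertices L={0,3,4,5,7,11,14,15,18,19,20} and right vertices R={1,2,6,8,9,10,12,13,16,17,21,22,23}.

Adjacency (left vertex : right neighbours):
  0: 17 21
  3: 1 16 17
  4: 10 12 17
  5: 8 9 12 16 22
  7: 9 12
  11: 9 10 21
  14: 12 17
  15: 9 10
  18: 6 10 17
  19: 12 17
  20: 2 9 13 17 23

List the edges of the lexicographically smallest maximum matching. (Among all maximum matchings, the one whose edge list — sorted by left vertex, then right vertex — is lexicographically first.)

|M| = 9 (so the lex-smallest maximum matching has 9 edges)
process left vertices in ascending order; for each, take the smallest-labelled available neighbour that still permits 9 edges overall, or leave it unmatched if none does
lex-smallest matching: {0-17, 3-1, 4-10, 5-8, 7-9, 11-21, 14-12, 18-6, 20-2}

Lex-smallest maximum matching: {(0,17), (3,1), (4,10), (5,8), (7,9), (11,21), (14,12), (18,6), (20,2)}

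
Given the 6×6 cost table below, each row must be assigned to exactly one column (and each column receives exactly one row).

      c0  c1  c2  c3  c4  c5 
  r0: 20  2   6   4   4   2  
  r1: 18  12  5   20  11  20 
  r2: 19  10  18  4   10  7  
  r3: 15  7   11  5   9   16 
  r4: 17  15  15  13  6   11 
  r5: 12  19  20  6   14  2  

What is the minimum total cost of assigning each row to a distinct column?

optimal assignment: row0→col1 (cost 2), row1→col2 (cost 5), row2→col3 (cost 4), row3→col0 (cost 15), row4→col4 (cost 6), row5→col5 (cost 2)
total = 2 + 5 + 4 + 15 + 6 + 2 = 34

Minimum assignment cost: 34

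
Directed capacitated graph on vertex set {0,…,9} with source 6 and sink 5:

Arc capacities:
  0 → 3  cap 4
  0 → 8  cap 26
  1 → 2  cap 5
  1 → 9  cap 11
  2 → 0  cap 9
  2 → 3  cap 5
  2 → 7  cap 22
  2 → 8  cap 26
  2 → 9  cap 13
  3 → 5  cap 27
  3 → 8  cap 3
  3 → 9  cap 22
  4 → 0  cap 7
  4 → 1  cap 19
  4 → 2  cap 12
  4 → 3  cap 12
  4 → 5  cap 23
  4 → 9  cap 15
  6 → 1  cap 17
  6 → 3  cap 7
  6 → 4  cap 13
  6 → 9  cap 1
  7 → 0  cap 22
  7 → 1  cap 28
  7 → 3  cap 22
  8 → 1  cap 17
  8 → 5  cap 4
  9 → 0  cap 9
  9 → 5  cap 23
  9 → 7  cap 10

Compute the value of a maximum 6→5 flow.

Maximum flow value: 37

augment #1: 6→3→5 bottleneck 7, total now 7
augment #2: 6→4→5 bottleneck 13, total now 20
augment #3: 6→9→5 bottleneck 1, total now 21
augment #4: 6→1→9→5 bottleneck 11, total now 32
augment #5: 6→1→2→3→5 bottleneck 5, total now 37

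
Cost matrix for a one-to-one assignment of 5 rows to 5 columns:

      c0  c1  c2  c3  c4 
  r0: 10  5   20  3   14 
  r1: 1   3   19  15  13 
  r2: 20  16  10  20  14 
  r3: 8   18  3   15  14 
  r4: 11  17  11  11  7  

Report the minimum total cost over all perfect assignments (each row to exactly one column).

optimal assignment: row0→col3 (cost 3), row1→col0 (cost 1), row2→col1 (cost 16), row3→col2 (cost 3), row4→col4 (cost 7)
total = 3 + 1 + 16 + 3 + 7 = 30

Minimum assignment cost: 30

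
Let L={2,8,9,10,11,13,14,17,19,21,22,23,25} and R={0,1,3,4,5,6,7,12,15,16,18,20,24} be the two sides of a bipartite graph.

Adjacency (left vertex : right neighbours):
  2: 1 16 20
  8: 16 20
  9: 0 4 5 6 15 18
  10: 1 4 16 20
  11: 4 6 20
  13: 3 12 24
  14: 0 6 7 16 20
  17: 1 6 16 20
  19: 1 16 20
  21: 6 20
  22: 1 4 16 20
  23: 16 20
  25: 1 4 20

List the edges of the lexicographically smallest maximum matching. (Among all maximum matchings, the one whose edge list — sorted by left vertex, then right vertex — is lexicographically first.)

Lex-smallest maximum matching: {(2,1), (8,16), (9,0), (10,4), (11,6), (13,3), (14,7), (17,20)}

|M| = 8 (so the lex-smallest maximum matching has 8 edges)
process left vertices in ascending order; for each, take the smallest-labelled available neighbour that still permits 8 edges overall, or leave it unmatched if none does
lex-smallest matching: {2-1, 8-16, 9-0, 10-4, 11-6, 13-3, 14-7, 17-20}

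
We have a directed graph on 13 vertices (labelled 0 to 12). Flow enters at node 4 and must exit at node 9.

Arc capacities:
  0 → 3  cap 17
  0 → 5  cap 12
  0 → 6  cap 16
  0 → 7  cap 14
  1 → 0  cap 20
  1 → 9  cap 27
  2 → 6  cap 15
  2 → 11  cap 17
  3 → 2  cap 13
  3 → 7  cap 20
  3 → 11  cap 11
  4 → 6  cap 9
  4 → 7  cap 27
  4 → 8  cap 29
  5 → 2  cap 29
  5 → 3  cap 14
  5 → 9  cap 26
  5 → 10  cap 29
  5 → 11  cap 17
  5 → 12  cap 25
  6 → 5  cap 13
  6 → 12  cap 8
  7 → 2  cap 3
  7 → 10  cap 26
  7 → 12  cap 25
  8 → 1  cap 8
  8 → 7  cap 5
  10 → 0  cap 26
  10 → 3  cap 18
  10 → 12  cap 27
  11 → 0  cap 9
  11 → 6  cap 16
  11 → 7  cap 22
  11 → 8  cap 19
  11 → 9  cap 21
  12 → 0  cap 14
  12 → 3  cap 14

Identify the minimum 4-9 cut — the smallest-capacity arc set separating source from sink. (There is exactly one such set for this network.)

augment #1: 4→6→5→9 push 9
augment #2: 4→8→1→9 push 8
augment #3: 4→7→2→11→9 push 3
augment #4: 4→7→10→0→5→9 push 12
augment #5: 4→7→10→3→11→9 push 11
augment #6: 4→7→10→0→6→5→9 push 1
augment #7: 4→8→7→10→0→6→5→9 push 2
augment #8: 4→8→7→12→0→6→5→9 push 1
augment #9: 4→8→7→12→3→2→11→9 push 2
max flow = 49; residual-reachable set from 4 gives S-side
cut edges (S→T): {(4,6), (4,7), (8,1), (8,7)} total cap 49

Min-cut arcs: {(4,6), (4,7), (8,1), (8,7)} (total capacity 49)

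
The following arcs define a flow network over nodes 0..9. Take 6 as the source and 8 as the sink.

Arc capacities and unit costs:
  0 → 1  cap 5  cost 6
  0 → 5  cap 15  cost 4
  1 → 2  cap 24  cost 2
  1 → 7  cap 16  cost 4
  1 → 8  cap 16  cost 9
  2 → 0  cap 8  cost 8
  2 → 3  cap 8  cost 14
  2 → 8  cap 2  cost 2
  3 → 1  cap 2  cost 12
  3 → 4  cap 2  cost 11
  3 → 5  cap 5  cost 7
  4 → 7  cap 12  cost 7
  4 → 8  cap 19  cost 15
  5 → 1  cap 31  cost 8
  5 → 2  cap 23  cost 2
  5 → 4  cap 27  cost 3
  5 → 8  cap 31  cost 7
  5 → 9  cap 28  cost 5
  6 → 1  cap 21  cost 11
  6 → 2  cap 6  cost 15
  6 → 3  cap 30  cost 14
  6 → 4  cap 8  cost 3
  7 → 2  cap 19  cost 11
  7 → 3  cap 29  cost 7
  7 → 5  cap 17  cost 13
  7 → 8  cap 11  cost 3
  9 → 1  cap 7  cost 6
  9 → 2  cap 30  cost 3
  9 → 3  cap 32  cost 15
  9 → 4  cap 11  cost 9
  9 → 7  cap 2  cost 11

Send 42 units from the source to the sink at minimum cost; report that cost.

Minimum cost for 42 units: 910

shortest-cost path #1: 6→4→7→8 push 8 @ unit cost 13 (adds 104)
shortest-cost path #2: 6→1→2→8 push 2 @ unit cost 15 (adds 30)
shortest-cost path #3: 6→1→7→8 push 3 @ unit cost 18 (adds 54)
shortest-cost path #4: 6→1→8 push 16 @ unit cost 20 (adds 320)
shortest-cost path #5: 6→2→1→7→4→8 push 2 @ unit cost 25 (adds 50)
shortest-cost path #6: 6→3→5→8 push 5 @ unit cost 28 (adds 140)
shortest-cost path #7: 6→2→0→5→8 push 4 @ unit cost 34 (adds 136)
shortest-cost path #8: 6→3→1→7→4→8 push 2 @ unit cost 38 (adds 76)
total cost = 910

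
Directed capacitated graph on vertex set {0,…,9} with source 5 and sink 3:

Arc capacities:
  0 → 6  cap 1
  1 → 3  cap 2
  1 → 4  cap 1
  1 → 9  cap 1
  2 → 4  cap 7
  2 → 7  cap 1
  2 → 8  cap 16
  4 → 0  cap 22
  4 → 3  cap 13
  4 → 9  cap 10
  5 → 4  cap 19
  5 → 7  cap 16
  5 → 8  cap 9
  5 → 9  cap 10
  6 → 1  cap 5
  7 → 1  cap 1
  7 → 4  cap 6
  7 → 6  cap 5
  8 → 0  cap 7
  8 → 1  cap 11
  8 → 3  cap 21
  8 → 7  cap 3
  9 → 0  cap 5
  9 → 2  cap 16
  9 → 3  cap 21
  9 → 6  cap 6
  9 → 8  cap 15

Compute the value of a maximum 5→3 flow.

augment #1: 5→4→3 bottleneck 13, total now 13
augment #2: 5→8→3 bottleneck 9, total now 22
augment #3: 5→9→3 bottleneck 10, total now 32
augment #4: 5→4→9→3 bottleneck 6, total now 38
augment #5: 5→7→1→3 bottleneck 1, total now 39
augment #6: 5→7→4→9→3 bottleneck 4, total now 43
augment #7: 5→7→6→1→3 bottleneck 1, total now 44
augment #8: 5→7→6→1→9→3 bottleneck 1, total now 45

Maximum flow value: 45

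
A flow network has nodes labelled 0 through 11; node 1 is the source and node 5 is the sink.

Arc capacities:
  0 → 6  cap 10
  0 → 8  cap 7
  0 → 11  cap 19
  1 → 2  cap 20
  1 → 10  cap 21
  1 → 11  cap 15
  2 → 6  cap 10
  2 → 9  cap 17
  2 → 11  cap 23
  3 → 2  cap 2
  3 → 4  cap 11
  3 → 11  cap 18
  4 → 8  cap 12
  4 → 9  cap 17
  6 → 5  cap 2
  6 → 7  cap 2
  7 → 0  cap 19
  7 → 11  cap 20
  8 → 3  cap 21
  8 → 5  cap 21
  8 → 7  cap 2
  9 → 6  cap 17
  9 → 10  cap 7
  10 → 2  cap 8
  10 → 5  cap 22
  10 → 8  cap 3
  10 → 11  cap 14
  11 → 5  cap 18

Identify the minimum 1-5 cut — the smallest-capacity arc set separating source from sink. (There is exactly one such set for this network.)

Min-cut arcs: {(6,5), (6,7), (10,5), (10,8), (11,5)} (total capacity 47)

augment #1: 1→10→5 push 21
augment #2: 1→11→5 push 15
augment #3: 1→2→6→5 push 2
augment #4: 1→2→11→5 push 3
augment #5: 1→2→9→10→5 push 1
augment #6: 1→2→9→10→8→5 push 3
augment #7: 1→2→6→7→0→8→5 push 2
max flow = 47; residual-reachable set from 1 gives S-side
cut edges (S→T): {(6,5), (6,7), (10,5), (10,8), (11,5)} total cap 47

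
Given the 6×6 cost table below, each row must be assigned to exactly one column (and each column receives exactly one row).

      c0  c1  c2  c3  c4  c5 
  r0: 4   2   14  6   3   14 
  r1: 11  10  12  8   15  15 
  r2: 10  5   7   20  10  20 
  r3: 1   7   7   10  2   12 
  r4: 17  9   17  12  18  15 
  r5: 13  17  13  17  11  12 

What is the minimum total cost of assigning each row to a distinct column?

optimal assignment: row0→col4 (cost 3), row1→col3 (cost 8), row2→col2 (cost 7), row3→col0 (cost 1), row4→col1 (cost 9), row5→col5 (cost 12)
total = 3 + 8 + 7 + 1 + 9 + 12 = 40

Minimum assignment cost: 40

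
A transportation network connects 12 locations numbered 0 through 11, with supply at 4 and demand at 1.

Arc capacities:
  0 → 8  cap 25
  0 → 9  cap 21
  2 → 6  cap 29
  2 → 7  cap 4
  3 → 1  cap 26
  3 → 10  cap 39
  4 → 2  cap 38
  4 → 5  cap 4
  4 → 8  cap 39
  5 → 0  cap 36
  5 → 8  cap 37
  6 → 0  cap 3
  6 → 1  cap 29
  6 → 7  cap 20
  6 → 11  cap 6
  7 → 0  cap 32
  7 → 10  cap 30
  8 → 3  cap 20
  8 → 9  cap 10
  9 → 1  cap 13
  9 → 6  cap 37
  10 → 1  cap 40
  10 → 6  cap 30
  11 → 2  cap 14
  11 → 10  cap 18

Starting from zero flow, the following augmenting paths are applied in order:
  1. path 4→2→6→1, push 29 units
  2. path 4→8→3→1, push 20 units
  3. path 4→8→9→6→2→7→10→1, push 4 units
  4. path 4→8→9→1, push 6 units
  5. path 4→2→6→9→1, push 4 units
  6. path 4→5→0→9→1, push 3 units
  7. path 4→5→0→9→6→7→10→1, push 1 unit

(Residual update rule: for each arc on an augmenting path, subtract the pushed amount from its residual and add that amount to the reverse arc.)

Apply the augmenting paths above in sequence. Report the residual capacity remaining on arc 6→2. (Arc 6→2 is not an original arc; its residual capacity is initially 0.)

after path 1 (4→2→6→1, push 29): res(6,2)=29
after path 2 (4→8→3→1, push 20): res(6,2)=29
after path 3 (4→8→9→6→2→7→10→1, push 4): res(6,2)=25
after path 4 (4→8→9→1, push 6): res(6,2)=25
after path 5 (4→2→6→9→1, push 4): res(6,2)=29
after path 6 (4→5→0→9→1, push 3): res(6,2)=29
after path 7 (4→5→0→9→6→7→10→1, push 1): res(6,2)=29

Residual capacity of (6,2): 29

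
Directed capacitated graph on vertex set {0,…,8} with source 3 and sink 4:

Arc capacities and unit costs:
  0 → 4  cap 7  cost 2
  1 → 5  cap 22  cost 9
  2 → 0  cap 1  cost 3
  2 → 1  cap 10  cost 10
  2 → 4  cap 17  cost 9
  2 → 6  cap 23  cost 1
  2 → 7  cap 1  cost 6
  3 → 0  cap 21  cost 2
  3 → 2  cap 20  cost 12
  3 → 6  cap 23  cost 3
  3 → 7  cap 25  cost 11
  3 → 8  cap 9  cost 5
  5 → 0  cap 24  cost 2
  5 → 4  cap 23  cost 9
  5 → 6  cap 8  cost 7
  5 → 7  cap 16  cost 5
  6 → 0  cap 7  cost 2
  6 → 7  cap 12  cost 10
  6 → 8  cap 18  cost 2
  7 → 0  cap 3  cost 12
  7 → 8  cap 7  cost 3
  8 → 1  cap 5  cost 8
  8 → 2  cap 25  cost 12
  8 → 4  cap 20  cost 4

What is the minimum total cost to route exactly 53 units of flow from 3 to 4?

Minimum cost for 53 units: 885

shortest-cost path #1: 3→0→4 push 7 @ unit cost 4 (adds 28)
shortest-cost path #2: 3→8→4 push 9 @ unit cost 9 (adds 81)
shortest-cost path #3: 3→6→8→4 push 11 @ unit cost 9 (adds 99)
shortest-cost path #4: 3→2→4 push 17 @ unit cost 21 (adds 357)
shortest-cost path #5: 3→6→8→1→5→4 push 5 @ unit cost 31 (adds 155)
shortest-cost path #6: 3→2→1→5→4 push 3 @ unit cost 40 (adds 120)
shortest-cost path #7: 3→6→8→2→1→5→4 push 1 @ unit cost 45 (adds 45)
total cost = 885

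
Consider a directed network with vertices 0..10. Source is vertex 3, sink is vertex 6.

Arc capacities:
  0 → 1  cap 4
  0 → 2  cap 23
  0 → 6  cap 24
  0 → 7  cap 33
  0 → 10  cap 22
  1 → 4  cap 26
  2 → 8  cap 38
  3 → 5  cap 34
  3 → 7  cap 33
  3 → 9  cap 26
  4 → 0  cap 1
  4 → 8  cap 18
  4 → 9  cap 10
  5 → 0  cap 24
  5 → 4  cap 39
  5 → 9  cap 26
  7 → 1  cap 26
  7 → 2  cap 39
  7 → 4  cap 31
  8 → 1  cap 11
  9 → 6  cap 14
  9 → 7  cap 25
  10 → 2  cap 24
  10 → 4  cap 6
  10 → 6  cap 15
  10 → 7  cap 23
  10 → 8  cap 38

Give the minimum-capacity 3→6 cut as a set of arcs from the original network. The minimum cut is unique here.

augment #1: 3→9→6 push 14
augment #2: 3→5→0→6 push 24
augment #3: 3→5→4→0→10→6 push 1
max flow = 39; residual-reachable set from 3 gives S-side
cut edges (S→T): {(4,0), (5,0), (9,6)} total cap 39

Min-cut arcs: {(4,0), (5,0), (9,6)} (total capacity 39)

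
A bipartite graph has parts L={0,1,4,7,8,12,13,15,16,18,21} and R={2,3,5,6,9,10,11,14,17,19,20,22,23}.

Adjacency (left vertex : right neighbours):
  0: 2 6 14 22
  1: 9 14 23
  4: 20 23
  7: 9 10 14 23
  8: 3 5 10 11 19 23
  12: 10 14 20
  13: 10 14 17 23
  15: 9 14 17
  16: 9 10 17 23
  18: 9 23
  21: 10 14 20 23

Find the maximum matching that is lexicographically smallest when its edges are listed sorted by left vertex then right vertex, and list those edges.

Lex-smallest maximum matching: {(0,2), (1,9), (4,20), (7,10), (8,3), (12,14), (13,17), (16,23)}

|M| = 8 (so the lex-smallest maximum matching has 8 edges)
process left vertices in ascending order; for each, take the smallest-labelled available neighbour that still permits 8 edges overall, or leave it unmatched if none does
lex-smallest matching: {0-2, 1-9, 4-20, 7-10, 8-3, 12-14, 13-17, 16-23}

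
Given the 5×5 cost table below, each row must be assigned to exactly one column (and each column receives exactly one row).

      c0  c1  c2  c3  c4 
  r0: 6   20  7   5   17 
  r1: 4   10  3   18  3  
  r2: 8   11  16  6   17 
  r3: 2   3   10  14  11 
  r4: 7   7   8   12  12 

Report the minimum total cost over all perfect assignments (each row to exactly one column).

Minimum assignment cost: 25

optimal assignment: row0→col2 (cost 7), row1→col4 (cost 3), row2→col3 (cost 6), row3→col0 (cost 2), row4→col1 (cost 7)
total = 7 + 3 + 6 + 2 + 7 = 25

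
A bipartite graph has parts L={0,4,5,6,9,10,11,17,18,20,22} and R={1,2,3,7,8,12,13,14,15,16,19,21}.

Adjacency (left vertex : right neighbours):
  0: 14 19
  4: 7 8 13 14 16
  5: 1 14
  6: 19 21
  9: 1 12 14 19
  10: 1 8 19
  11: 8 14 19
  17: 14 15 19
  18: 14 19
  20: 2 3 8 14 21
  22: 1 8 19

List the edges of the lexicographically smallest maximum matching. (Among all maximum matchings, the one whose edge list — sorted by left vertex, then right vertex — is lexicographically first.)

Lex-smallest maximum matching: {(0,14), (4,7), (5,1), (6,21), (9,12), (10,8), (11,19), (17,15), (20,2)}

|M| = 9 (so the lex-smallest maximum matching has 9 edges)
process left vertices in ascending order; for each, take the smallest-labelled available neighbour that still permits 9 edges overall, or leave it unmatched if none does
lex-smallest matching: {0-14, 4-7, 5-1, 6-21, 9-12, 10-8, 11-19, 17-15, 20-2}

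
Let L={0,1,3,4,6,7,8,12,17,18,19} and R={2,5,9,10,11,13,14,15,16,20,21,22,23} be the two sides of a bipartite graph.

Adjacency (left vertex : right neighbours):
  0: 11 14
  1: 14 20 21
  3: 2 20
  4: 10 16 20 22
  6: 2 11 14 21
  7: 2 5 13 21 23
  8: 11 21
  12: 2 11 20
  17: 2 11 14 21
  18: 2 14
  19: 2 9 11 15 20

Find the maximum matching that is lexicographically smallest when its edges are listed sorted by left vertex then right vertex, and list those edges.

Lex-smallest maximum matching: {(0,11), (1,14), (3,2), (4,10), (6,21), (7,5), (12,20), (19,9)}

|M| = 8 (so the lex-smallest maximum matching has 8 edges)
process left vertices in ascending order; for each, take the smallest-labelled available neighbour that still permits 8 edges overall, or leave it unmatched if none does
lex-smallest matching: {0-11, 1-14, 3-2, 4-10, 6-21, 7-5, 12-20, 19-9}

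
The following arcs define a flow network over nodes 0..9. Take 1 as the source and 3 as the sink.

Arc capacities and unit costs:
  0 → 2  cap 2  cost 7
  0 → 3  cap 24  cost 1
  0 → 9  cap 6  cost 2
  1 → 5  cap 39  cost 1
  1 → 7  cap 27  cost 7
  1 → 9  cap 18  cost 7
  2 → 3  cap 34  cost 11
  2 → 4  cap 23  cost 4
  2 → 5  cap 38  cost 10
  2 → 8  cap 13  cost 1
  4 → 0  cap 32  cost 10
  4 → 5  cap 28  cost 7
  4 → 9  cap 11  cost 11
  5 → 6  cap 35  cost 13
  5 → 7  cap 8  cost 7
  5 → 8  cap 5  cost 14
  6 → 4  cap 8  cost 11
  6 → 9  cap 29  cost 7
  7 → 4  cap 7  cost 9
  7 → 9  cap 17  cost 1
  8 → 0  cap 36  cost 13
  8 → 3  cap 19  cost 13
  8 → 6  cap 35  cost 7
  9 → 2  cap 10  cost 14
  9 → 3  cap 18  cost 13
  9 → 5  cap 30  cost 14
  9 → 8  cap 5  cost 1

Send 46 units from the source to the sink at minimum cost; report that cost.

shortest-cost path #1: 1→9→3 push 18 @ unit cost 20 (adds 360)
shortest-cost path #2: 1→7→9→8→3 push 5 @ unit cost 22 (adds 110)
shortest-cost path #3: 1→7→4→0→3 push 7 @ unit cost 27 (adds 189)
shortest-cost path #4: 1→5→8→3 push 5 @ unit cost 28 (adds 140)
shortest-cost path #5: 1→7→9→2→3 push 10 @ unit cost 33 (adds 330)
shortest-cost path #6: 1→5→6→4→0→3 push 1 @ unit cost 36 (adds 36)
total cost = 1165

Minimum cost for 46 units: 1165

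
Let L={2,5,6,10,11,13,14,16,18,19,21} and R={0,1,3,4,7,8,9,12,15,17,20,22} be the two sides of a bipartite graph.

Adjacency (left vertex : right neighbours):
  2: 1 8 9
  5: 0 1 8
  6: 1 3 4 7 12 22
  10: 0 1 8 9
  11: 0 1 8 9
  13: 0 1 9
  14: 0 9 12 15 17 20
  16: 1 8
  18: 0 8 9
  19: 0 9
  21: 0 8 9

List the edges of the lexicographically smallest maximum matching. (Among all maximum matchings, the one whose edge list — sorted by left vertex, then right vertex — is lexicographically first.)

Lex-smallest maximum matching: {(2,1), (5,0), (6,3), (10,8), (11,9), (14,12)}

|M| = 6 (so the lex-smallest maximum matching has 6 edges)
process left vertices in ascending order; for each, take the smallest-labelled available neighbour that still permits 6 edges overall, or leave it unmatched if none does
lex-smallest matching: {2-1, 5-0, 6-3, 10-8, 11-9, 14-12}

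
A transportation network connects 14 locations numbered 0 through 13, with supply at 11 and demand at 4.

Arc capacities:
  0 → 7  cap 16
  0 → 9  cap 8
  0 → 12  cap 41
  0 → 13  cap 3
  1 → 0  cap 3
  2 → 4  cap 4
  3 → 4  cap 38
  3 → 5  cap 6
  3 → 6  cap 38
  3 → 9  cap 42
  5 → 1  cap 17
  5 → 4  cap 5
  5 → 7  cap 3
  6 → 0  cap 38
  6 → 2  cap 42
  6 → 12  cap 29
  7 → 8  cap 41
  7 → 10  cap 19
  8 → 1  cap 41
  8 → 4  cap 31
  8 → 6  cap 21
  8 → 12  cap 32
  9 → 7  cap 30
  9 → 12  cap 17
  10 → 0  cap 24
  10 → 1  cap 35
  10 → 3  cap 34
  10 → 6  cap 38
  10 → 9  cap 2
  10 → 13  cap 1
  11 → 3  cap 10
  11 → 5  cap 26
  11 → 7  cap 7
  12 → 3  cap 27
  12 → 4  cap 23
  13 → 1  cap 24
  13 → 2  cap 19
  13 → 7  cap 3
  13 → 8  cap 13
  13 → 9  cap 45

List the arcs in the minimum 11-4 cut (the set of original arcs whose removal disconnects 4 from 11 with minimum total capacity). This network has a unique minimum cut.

Min-cut arcs: {(1,0), (5,4), (5,7), (11,3), (11,7)} (total capacity 28)

augment #1: 11→3→4 push 10
augment #2: 11→5→4 push 5
augment #3: 11→7→8→4 push 7
augment #4: 11→5→7→8→4 push 3
augment #5: 11→5→1→0→12→4 push 3
max flow = 28; residual-reachable set from 11 gives S-side
cut edges (S→T): {(1,0), (5,4), (5,7), (11,3), (11,7)} total cap 28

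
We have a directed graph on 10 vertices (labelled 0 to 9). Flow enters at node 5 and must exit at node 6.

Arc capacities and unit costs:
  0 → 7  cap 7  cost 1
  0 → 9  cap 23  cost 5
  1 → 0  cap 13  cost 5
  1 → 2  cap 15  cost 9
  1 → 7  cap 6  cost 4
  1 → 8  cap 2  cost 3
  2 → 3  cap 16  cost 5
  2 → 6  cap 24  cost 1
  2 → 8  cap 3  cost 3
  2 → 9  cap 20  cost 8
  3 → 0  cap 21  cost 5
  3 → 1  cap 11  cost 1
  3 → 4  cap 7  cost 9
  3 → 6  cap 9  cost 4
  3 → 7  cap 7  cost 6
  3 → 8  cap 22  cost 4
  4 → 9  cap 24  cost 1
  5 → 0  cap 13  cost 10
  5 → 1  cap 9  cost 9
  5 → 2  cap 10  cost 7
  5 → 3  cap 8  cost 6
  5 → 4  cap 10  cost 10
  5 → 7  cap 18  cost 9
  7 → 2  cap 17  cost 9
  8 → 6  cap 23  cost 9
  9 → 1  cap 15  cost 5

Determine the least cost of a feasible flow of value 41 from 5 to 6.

shortest-cost path #1: 5→2→6 push 10 @ unit cost 8 (adds 80)
shortest-cost path #2: 5→3→6 push 8 @ unit cost 10 (adds 80)
shortest-cost path #3: 5→7→2→6 push 14 @ unit cost 19 (adds 266)
shortest-cost path #4: 5→1→8→6 push 2 @ unit cost 21 (adds 42)
shortest-cost path #5: 5→7→2→3→6 push 1 @ unit cost 27 (adds 27)
shortest-cost path #6: 5→7→2→8→6 push 2 @ unit cost 30 (adds 60)
shortest-cost path #7: 5→1→2→8→6 push 1 @ unit cost 30 (adds 30)
shortest-cost path #8: 5→1→2→3→8→6 push 3 @ unit cost 36 (adds 108)
total cost = 693

Minimum cost for 41 units: 693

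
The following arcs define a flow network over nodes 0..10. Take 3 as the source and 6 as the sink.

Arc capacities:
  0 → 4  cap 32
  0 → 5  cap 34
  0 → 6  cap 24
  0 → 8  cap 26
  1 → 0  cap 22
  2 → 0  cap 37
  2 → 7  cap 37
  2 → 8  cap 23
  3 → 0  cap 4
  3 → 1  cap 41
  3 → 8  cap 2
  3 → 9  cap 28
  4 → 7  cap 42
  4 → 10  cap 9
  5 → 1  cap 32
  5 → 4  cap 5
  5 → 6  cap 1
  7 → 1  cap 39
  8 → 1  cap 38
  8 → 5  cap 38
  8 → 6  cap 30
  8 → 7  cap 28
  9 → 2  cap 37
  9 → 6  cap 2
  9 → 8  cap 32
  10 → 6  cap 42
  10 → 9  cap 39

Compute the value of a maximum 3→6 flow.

Maximum flow value: 56

augment #1: 3→0→6 bottleneck 4, total now 4
augment #2: 3→8→6 bottleneck 2, total now 6
augment #3: 3→9→6 bottleneck 2, total now 8
augment #4: 3→1→0→6 bottleneck 20, total now 28
augment #5: 3→9→8→6 bottleneck 26, total now 54
augment #6: 3→1→0→5→6 bottleneck 1, total now 55
augment #7: 3→1→0→8→6 bottleneck 1, total now 56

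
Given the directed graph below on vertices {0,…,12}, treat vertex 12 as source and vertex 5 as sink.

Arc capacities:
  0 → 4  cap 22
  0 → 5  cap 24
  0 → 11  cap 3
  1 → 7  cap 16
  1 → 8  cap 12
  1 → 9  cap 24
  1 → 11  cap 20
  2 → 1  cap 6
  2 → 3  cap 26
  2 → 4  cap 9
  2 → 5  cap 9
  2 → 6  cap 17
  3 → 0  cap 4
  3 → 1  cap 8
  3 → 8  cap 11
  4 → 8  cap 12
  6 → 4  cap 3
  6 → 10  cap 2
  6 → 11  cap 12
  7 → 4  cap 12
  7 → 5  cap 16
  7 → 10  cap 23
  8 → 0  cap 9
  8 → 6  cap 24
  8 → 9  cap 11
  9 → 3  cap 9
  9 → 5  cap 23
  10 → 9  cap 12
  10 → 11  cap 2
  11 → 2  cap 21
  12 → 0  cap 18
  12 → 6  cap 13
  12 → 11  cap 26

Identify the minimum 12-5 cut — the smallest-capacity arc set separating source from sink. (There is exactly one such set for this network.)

augment #1: 12→0→5 push 18
augment #2: 12→11→2→5 push 9
augment #3: 12→6→10→9→5 push 2
augment #4: 12→6→4→8→0→5 push 3
augment #5: 12→11→2→1→7→5 push 6
augment #6: 12→11→2→3→0→5 push 3
augment #7: 12→11→2→3→1→7→5 push 3
max flow = 44; residual-reachable set from 12 gives S-side
cut edges (S→T): {(6,4), (6,10), (11,2), (12,0)} total cap 44

Min-cut arcs: {(6,4), (6,10), (11,2), (12,0)} (total capacity 44)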